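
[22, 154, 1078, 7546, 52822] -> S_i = 22*7^i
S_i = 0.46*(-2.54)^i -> [0.46, -1.17, 2.97, -7.54, 19.15]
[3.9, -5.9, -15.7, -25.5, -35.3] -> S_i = 3.90 + -9.80*i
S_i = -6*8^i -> [-6, -48, -384, -3072, -24576]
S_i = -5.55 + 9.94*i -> [-5.55, 4.39, 14.33, 24.27, 34.21]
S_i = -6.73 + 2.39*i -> [-6.73, -4.34, -1.95, 0.44, 2.83]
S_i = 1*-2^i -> [1, -2, 4, -8, 16]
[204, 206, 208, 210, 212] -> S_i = 204 + 2*i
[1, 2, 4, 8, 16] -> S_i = 1*2^i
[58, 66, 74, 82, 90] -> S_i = 58 + 8*i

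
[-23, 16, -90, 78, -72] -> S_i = Random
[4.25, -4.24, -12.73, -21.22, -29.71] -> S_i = 4.25 + -8.49*i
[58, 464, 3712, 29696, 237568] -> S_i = 58*8^i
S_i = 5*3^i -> [5, 15, 45, 135, 405]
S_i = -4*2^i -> [-4, -8, -16, -32, -64]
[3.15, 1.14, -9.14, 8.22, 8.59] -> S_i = Random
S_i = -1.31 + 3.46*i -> [-1.31, 2.15, 5.61, 9.07, 12.53]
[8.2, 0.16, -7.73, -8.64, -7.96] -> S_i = Random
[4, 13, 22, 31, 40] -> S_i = 4 + 9*i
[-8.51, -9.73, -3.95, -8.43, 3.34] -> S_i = Random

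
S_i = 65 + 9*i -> [65, 74, 83, 92, 101]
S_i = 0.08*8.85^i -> [0.08, 0.71, 6.27, 55.45, 490.75]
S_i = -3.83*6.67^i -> [-3.83, -25.55, -170.39, -1136.52, -7580.57]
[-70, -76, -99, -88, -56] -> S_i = Random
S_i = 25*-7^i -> [25, -175, 1225, -8575, 60025]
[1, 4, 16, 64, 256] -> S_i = 1*4^i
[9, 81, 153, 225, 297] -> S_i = 9 + 72*i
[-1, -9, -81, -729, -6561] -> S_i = -1*9^i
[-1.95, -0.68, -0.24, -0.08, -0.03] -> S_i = -1.95*0.35^i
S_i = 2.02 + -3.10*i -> [2.02, -1.08, -4.18, -7.28, -10.38]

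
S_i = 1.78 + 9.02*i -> [1.78, 10.8, 19.82, 28.84, 37.86]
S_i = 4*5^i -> [4, 20, 100, 500, 2500]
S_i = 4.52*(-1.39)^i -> [4.52, -6.28, 8.73, -12.14, 16.87]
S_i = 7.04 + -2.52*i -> [7.04, 4.52, 2.0, -0.52, -3.04]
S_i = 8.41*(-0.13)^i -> [8.41, -1.09, 0.14, -0.02, 0.0]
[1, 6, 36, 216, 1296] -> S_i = 1*6^i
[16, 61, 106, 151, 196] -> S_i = 16 + 45*i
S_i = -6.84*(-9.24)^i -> [-6.84, 63.2, -583.98, 5396.0, -49859.05]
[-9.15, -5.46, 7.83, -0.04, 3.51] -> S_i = Random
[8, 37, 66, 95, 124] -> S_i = 8 + 29*i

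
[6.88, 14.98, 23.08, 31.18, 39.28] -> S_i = 6.88 + 8.10*i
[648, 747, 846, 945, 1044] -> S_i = 648 + 99*i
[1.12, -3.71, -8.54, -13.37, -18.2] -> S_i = 1.12 + -4.83*i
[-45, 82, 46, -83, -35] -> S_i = Random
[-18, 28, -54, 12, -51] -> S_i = Random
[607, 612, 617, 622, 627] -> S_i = 607 + 5*i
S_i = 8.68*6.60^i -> [8.68, 57.29, 378.1, 2495.47, 16470.07]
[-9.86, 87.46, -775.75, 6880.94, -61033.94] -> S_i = -9.86*(-8.87)^i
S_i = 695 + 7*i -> [695, 702, 709, 716, 723]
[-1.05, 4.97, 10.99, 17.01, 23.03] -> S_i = -1.05 + 6.02*i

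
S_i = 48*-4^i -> [48, -192, 768, -3072, 12288]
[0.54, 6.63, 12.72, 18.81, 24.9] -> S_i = 0.54 + 6.09*i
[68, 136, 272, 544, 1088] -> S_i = 68*2^i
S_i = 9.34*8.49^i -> [9.34, 79.3, 673.23, 5715.71, 48526.35]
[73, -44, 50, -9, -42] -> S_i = Random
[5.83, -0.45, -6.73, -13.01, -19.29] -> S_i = 5.83 + -6.28*i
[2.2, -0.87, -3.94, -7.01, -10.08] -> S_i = 2.20 + -3.07*i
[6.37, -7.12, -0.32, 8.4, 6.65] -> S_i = Random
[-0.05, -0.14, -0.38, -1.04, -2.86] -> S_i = -0.05*2.75^i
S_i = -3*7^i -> [-3, -21, -147, -1029, -7203]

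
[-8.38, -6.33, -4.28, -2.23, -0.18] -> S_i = -8.38 + 2.05*i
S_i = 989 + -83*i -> [989, 906, 823, 740, 657]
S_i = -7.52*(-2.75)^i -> [-7.52, 20.68, -56.87, 156.39, -430.08]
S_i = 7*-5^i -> [7, -35, 175, -875, 4375]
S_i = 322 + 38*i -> [322, 360, 398, 436, 474]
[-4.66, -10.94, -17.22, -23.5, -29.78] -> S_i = -4.66 + -6.28*i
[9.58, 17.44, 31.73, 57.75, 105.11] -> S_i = 9.58*1.82^i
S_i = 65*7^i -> [65, 455, 3185, 22295, 156065]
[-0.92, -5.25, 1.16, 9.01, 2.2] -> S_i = Random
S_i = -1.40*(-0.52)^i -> [-1.4, 0.73, -0.38, 0.2, -0.1]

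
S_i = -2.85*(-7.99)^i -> [-2.85, 22.77, -181.94, 1453.73, -11615.34]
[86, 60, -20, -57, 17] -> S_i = Random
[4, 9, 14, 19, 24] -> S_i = 4 + 5*i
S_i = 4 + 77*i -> [4, 81, 158, 235, 312]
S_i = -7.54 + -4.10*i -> [-7.54, -11.64, -15.74, -19.84, -23.94]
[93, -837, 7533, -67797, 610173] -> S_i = 93*-9^i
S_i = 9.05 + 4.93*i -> [9.05, 13.98, 18.91, 23.84, 28.77]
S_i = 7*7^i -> [7, 49, 343, 2401, 16807]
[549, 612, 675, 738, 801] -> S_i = 549 + 63*i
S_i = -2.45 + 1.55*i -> [-2.45, -0.9, 0.65, 2.2, 3.75]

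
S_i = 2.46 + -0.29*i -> [2.46, 2.17, 1.88, 1.59, 1.3]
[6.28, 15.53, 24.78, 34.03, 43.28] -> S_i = 6.28 + 9.25*i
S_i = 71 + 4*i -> [71, 75, 79, 83, 87]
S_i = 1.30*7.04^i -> [1.3, 9.15, 64.43, 453.59, 3193.26]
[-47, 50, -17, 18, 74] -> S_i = Random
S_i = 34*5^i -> [34, 170, 850, 4250, 21250]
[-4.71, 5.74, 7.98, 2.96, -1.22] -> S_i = Random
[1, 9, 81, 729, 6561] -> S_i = 1*9^i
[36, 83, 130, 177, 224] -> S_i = 36 + 47*i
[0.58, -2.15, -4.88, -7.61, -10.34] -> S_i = 0.58 + -2.73*i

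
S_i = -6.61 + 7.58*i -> [-6.61, 0.97, 8.55, 16.13, 23.71]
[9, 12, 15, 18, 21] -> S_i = 9 + 3*i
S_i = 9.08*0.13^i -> [9.08, 1.18, 0.15, 0.02, 0.0]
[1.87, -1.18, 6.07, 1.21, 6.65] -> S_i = Random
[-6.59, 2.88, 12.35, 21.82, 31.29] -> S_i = -6.59 + 9.47*i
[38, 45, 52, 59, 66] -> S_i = 38 + 7*i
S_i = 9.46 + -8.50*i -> [9.46, 0.96, -7.54, -16.04, -24.54]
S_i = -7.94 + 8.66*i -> [-7.94, 0.72, 9.38, 18.04, 26.7]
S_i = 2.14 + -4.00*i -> [2.14, -1.86, -5.86, -9.86, -13.86]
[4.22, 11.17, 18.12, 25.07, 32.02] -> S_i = 4.22 + 6.95*i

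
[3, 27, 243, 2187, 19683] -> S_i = 3*9^i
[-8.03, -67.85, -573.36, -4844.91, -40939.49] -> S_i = -8.03*8.45^i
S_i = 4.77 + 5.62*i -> [4.77, 10.39, 16.01, 21.63, 27.25]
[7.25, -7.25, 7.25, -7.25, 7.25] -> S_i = 7.25*(-1.00)^i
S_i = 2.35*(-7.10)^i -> [2.35, -16.68, 118.46, -841.09, 5971.75]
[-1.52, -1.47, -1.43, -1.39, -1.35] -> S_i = -1.52*0.97^i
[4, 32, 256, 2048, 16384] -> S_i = 4*8^i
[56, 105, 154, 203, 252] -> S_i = 56 + 49*i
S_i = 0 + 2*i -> [0, 2, 4, 6, 8]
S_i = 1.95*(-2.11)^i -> [1.95, -4.11, 8.68, -18.32, 38.65]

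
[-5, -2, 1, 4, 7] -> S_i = -5 + 3*i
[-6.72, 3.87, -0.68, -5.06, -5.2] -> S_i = Random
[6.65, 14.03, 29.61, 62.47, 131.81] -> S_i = 6.65*2.11^i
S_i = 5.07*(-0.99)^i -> [5.07, -5.02, 4.97, -4.92, 4.87]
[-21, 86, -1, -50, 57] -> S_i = Random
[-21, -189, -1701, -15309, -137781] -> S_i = -21*9^i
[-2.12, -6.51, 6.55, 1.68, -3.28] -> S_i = Random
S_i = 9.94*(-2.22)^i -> [9.94, -22.07, 48.99, -108.75, 241.43]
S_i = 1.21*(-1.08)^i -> [1.21, -1.31, 1.41, -1.52, 1.65]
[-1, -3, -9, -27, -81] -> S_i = -1*3^i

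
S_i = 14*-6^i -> [14, -84, 504, -3024, 18144]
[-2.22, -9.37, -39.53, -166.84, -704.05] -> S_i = -2.22*4.22^i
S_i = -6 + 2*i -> [-6, -4, -2, 0, 2]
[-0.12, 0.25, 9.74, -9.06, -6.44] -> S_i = Random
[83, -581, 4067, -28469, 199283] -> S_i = 83*-7^i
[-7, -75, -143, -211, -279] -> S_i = -7 + -68*i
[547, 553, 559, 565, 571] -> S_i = 547 + 6*i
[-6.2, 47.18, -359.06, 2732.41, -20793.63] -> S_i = -6.20*(-7.61)^i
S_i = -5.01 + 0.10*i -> [-5.01, -4.91, -4.81, -4.71, -4.61]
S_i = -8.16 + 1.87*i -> [-8.16, -6.29, -4.42, -2.55, -0.68]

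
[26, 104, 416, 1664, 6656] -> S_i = 26*4^i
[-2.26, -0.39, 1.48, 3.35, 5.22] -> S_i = -2.26 + 1.87*i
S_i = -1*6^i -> [-1, -6, -36, -216, -1296]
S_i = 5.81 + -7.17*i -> [5.81, -1.36, -8.53, -15.7, -22.87]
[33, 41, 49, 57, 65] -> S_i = 33 + 8*i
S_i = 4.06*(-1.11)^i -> [4.06, -4.51, 5.0, -5.55, 6.16]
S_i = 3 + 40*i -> [3, 43, 83, 123, 163]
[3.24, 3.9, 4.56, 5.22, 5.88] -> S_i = 3.24 + 0.66*i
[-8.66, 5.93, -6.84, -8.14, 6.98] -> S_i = Random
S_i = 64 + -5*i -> [64, 59, 54, 49, 44]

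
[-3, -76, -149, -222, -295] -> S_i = -3 + -73*i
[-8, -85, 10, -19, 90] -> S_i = Random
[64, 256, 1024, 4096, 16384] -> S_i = 64*4^i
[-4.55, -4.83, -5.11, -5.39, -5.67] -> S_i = -4.55 + -0.28*i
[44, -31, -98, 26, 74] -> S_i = Random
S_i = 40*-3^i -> [40, -120, 360, -1080, 3240]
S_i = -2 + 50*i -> [-2, 48, 98, 148, 198]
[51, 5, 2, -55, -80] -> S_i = Random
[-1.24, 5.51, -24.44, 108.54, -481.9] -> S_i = -1.24*(-4.44)^i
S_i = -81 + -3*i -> [-81, -84, -87, -90, -93]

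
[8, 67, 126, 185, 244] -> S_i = 8 + 59*i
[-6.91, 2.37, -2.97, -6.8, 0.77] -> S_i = Random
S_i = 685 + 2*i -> [685, 687, 689, 691, 693]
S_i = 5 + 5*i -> [5, 10, 15, 20, 25]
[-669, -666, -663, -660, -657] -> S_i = -669 + 3*i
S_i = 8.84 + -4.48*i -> [8.84, 4.36, -0.12, -4.6, -9.08]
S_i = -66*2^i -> [-66, -132, -264, -528, -1056]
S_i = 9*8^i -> [9, 72, 576, 4608, 36864]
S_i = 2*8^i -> [2, 16, 128, 1024, 8192]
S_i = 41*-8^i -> [41, -328, 2624, -20992, 167936]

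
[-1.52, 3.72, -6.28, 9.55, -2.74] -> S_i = Random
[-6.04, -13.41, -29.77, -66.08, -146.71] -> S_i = -6.04*2.22^i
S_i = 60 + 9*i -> [60, 69, 78, 87, 96]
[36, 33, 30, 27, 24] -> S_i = 36 + -3*i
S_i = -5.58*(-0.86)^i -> [-5.58, 4.8, -4.13, 3.55, -3.05]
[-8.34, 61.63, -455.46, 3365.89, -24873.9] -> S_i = -8.34*(-7.39)^i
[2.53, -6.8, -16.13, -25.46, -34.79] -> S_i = 2.53 + -9.33*i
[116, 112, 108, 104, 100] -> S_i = 116 + -4*i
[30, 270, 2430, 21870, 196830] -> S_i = 30*9^i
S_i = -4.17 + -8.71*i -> [-4.17, -12.88, -21.59, -30.3, -39.01]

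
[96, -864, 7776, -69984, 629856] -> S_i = 96*-9^i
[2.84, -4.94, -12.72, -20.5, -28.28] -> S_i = 2.84 + -7.78*i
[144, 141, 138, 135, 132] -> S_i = 144 + -3*i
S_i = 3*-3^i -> [3, -9, 27, -81, 243]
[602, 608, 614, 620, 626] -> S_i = 602 + 6*i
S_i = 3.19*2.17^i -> [3.19, 6.92, 15.02, 32.6, 70.73]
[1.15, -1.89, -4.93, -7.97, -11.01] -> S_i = 1.15 + -3.04*i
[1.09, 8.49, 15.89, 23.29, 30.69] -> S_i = 1.09 + 7.40*i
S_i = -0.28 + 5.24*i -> [-0.28, 4.96, 10.2, 15.44, 20.68]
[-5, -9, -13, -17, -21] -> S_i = -5 + -4*i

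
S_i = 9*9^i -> [9, 81, 729, 6561, 59049]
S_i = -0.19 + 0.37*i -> [-0.19, 0.18, 0.55, 0.92, 1.29]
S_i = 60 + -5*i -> [60, 55, 50, 45, 40]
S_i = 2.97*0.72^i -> [2.97, 2.14, 1.54, 1.11, 0.8]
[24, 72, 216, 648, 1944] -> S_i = 24*3^i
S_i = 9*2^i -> [9, 18, 36, 72, 144]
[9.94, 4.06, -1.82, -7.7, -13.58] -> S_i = 9.94 + -5.88*i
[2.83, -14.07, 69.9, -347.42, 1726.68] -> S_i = 2.83*(-4.97)^i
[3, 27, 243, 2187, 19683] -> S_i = 3*9^i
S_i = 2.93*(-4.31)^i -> [2.93, -12.63, 54.43, -234.58, 1011.06]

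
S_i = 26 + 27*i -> [26, 53, 80, 107, 134]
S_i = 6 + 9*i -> [6, 15, 24, 33, 42]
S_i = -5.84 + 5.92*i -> [-5.84, 0.08, 6.0, 11.92, 17.84]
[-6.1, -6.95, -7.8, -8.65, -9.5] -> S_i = -6.10 + -0.85*i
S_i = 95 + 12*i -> [95, 107, 119, 131, 143]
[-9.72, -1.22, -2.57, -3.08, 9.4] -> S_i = Random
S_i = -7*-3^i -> [-7, 21, -63, 189, -567]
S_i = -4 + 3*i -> [-4, -1, 2, 5, 8]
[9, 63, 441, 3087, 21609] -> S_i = 9*7^i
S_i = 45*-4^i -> [45, -180, 720, -2880, 11520]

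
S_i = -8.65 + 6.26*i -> [-8.65, -2.39, 3.87, 10.13, 16.39]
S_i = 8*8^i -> [8, 64, 512, 4096, 32768]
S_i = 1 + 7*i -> [1, 8, 15, 22, 29]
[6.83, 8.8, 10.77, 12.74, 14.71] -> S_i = 6.83 + 1.97*i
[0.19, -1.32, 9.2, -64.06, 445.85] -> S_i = 0.19*(-6.96)^i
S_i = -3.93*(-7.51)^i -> [-3.93, 29.51, -221.65, 1664.61, -12501.22]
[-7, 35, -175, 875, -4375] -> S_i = -7*-5^i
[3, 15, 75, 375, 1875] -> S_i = 3*5^i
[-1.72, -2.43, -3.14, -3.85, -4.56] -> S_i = -1.72 + -0.71*i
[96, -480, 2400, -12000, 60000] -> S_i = 96*-5^i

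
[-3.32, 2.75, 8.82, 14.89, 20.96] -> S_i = -3.32 + 6.07*i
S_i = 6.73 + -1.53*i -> [6.73, 5.2, 3.67, 2.14, 0.61]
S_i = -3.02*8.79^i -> [-3.02, -26.55, -233.34, -2051.04, -18028.62]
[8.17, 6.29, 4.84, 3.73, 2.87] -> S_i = 8.17*0.77^i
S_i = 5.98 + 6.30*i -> [5.98, 12.28, 18.58, 24.88, 31.18]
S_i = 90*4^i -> [90, 360, 1440, 5760, 23040]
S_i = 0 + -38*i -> [0, -38, -76, -114, -152]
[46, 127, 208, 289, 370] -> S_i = 46 + 81*i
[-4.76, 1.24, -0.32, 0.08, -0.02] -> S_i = -4.76*(-0.26)^i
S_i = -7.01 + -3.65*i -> [-7.01, -10.66, -14.31, -17.96, -21.61]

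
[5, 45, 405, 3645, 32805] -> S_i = 5*9^i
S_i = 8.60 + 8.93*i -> [8.6, 17.53, 26.46, 35.39, 44.32]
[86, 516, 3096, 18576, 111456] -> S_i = 86*6^i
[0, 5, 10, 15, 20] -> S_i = 0 + 5*i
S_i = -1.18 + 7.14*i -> [-1.18, 5.96, 13.1, 20.24, 27.38]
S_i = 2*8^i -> [2, 16, 128, 1024, 8192]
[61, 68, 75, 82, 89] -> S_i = 61 + 7*i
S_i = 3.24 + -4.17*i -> [3.24, -0.93, -5.1, -9.27, -13.44]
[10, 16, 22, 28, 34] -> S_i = 10 + 6*i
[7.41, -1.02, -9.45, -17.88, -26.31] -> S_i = 7.41 + -8.43*i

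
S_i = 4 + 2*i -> [4, 6, 8, 10, 12]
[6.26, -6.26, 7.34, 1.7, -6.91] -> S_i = Random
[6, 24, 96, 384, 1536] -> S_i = 6*4^i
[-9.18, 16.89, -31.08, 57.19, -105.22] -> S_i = -9.18*(-1.84)^i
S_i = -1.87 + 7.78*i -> [-1.87, 5.91, 13.69, 21.47, 29.25]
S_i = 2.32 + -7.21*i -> [2.32, -4.89, -12.1, -19.31, -26.52]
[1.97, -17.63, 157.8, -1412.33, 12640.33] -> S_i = 1.97*(-8.95)^i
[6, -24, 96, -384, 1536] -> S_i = 6*-4^i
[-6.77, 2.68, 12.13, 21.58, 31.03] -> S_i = -6.77 + 9.45*i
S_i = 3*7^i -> [3, 21, 147, 1029, 7203]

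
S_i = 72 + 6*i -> [72, 78, 84, 90, 96]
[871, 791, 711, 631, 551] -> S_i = 871 + -80*i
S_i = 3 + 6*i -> [3, 9, 15, 21, 27]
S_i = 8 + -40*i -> [8, -32, -72, -112, -152]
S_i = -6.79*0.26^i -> [-6.79, -1.77, -0.46, -0.12, -0.03]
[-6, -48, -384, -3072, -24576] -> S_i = -6*8^i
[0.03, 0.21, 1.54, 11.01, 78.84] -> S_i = 0.03*7.16^i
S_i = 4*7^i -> [4, 28, 196, 1372, 9604]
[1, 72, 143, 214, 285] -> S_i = 1 + 71*i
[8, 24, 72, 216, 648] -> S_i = 8*3^i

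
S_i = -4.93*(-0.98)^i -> [-4.93, 4.83, -4.73, 4.64, -4.55]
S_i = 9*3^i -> [9, 27, 81, 243, 729]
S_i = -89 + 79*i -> [-89, -10, 69, 148, 227]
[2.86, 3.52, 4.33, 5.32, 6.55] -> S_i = 2.86*1.23^i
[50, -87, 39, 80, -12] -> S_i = Random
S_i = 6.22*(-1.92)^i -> [6.22, -11.94, 22.93, -44.02, 84.53]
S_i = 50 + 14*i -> [50, 64, 78, 92, 106]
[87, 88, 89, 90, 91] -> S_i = 87 + 1*i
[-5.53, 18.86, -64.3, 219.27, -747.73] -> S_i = -5.53*(-3.41)^i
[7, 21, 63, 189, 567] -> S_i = 7*3^i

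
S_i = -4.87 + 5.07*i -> [-4.87, 0.2, 5.27, 10.34, 15.41]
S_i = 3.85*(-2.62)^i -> [3.85, -10.09, 26.43, -69.24, 181.41]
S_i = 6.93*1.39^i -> [6.93, 9.63, 13.39, 18.61, 25.87]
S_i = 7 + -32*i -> [7, -25, -57, -89, -121]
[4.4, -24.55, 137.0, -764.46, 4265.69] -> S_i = 4.40*(-5.58)^i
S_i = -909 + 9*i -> [-909, -900, -891, -882, -873]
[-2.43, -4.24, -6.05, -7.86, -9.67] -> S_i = -2.43 + -1.81*i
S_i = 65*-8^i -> [65, -520, 4160, -33280, 266240]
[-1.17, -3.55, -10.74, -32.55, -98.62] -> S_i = -1.17*3.03^i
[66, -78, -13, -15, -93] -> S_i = Random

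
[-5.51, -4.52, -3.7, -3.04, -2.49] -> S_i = -5.51*0.82^i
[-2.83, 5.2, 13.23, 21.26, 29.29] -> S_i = -2.83 + 8.03*i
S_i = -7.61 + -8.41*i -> [-7.61, -16.02, -24.43, -32.84, -41.25]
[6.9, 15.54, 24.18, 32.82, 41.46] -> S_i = 6.90 + 8.64*i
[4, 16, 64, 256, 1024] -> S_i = 4*4^i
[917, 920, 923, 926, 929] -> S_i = 917 + 3*i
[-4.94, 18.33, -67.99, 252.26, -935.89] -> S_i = -4.94*(-3.71)^i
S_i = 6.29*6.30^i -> [6.29, 39.63, 249.65, 1572.8, 9908.61]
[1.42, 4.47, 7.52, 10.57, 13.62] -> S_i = 1.42 + 3.05*i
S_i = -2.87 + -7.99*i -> [-2.87, -10.86, -18.85, -26.84, -34.83]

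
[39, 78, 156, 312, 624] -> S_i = 39*2^i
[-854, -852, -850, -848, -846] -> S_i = -854 + 2*i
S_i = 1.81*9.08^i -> [1.81, 16.43, 149.23, 1354.99, 12303.31]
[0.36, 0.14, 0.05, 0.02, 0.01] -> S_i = 0.36*0.38^i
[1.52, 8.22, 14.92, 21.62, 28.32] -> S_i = 1.52 + 6.70*i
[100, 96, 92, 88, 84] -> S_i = 100 + -4*i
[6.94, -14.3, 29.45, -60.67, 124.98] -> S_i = 6.94*(-2.06)^i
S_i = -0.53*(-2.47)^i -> [-0.53, 1.31, -3.23, 7.99, -19.73]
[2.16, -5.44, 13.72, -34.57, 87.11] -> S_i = 2.16*(-2.52)^i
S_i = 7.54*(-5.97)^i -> [7.54, -45.01, 268.73, -1604.33, 9577.86]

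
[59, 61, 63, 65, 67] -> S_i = 59 + 2*i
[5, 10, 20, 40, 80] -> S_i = 5*2^i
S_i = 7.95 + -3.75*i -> [7.95, 4.2, 0.45, -3.3, -7.05]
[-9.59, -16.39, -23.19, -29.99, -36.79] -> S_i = -9.59 + -6.80*i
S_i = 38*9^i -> [38, 342, 3078, 27702, 249318]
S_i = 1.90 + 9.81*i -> [1.9, 11.71, 21.52, 31.33, 41.14]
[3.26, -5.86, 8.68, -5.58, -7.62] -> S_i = Random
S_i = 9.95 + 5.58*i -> [9.95, 15.53, 21.11, 26.69, 32.27]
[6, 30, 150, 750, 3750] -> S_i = 6*5^i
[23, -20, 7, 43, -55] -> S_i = Random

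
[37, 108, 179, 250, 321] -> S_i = 37 + 71*i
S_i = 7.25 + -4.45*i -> [7.25, 2.8, -1.65, -6.1, -10.55]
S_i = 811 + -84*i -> [811, 727, 643, 559, 475]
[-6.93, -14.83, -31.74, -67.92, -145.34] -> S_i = -6.93*2.14^i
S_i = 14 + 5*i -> [14, 19, 24, 29, 34]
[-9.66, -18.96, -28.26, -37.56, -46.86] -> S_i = -9.66 + -9.30*i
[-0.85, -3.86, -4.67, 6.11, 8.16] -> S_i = Random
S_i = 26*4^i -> [26, 104, 416, 1664, 6656]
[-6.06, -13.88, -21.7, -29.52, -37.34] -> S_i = -6.06 + -7.82*i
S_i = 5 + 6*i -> [5, 11, 17, 23, 29]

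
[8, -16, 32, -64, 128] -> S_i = 8*-2^i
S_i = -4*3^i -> [-4, -12, -36, -108, -324]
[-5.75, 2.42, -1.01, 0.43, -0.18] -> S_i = -5.75*(-0.42)^i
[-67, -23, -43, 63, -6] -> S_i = Random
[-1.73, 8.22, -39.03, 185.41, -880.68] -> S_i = -1.73*(-4.75)^i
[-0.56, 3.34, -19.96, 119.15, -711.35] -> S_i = -0.56*(-5.97)^i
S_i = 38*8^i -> [38, 304, 2432, 19456, 155648]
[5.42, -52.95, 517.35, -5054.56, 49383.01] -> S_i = 5.42*(-9.77)^i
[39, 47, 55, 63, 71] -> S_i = 39 + 8*i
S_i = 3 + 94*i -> [3, 97, 191, 285, 379]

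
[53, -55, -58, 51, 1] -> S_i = Random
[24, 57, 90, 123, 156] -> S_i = 24 + 33*i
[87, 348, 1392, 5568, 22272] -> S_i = 87*4^i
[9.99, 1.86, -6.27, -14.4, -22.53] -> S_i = 9.99 + -8.13*i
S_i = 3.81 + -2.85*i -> [3.81, 0.96, -1.89, -4.74, -7.59]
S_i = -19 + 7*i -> [-19, -12, -5, 2, 9]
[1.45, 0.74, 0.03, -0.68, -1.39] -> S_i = 1.45 + -0.71*i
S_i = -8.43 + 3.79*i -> [-8.43, -4.64, -0.85, 2.94, 6.73]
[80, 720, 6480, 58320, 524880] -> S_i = 80*9^i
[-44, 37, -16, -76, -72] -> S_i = Random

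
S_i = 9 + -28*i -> [9, -19, -47, -75, -103]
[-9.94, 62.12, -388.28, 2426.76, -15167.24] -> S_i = -9.94*(-6.25)^i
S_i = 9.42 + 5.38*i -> [9.42, 14.8, 20.18, 25.56, 30.94]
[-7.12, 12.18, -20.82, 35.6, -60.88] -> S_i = -7.12*(-1.71)^i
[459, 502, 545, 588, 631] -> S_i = 459 + 43*i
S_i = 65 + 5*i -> [65, 70, 75, 80, 85]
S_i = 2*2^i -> [2, 4, 8, 16, 32]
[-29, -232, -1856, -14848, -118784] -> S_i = -29*8^i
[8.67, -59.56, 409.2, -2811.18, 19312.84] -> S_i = 8.67*(-6.87)^i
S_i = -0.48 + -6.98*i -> [-0.48, -7.46, -14.44, -21.42, -28.4]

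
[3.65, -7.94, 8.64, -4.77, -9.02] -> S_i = Random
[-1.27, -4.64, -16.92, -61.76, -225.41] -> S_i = -1.27*3.65^i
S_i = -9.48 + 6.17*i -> [-9.48, -3.31, 2.86, 9.03, 15.2]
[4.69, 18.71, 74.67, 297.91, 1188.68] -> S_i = 4.69*3.99^i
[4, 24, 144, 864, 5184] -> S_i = 4*6^i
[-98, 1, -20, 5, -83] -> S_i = Random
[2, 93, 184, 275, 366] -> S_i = 2 + 91*i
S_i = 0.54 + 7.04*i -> [0.54, 7.58, 14.62, 21.66, 28.7]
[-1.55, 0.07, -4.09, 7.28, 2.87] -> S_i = Random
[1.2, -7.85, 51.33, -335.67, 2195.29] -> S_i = 1.20*(-6.54)^i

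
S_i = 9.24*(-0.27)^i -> [9.24, -2.49, 0.67, -0.18, 0.05]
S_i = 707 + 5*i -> [707, 712, 717, 722, 727]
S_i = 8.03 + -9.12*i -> [8.03, -1.09, -10.21, -19.33, -28.45]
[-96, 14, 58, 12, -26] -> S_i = Random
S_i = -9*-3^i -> [-9, 27, -81, 243, -729]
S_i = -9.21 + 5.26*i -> [-9.21, -3.95, 1.31, 6.57, 11.83]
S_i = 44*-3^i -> [44, -132, 396, -1188, 3564]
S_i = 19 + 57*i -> [19, 76, 133, 190, 247]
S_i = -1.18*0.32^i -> [-1.18, -0.38, -0.12, -0.04, -0.01]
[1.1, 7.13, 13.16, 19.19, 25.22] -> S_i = 1.10 + 6.03*i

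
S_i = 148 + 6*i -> [148, 154, 160, 166, 172]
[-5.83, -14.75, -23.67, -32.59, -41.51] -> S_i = -5.83 + -8.92*i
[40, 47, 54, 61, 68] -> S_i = 40 + 7*i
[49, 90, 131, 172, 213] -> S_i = 49 + 41*i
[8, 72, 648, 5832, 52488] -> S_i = 8*9^i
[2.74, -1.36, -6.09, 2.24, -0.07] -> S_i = Random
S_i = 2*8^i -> [2, 16, 128, 1024, 8192]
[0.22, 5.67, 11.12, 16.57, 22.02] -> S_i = 0.22 + 5.45*i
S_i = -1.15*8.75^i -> [-1.15, -10.06, -88.05, -770.41, -6741.09]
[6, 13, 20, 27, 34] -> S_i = 6 + 7*i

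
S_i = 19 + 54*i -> [19, 73, 127, 181, 235]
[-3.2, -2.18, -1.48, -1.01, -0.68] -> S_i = -3.20*0.68^i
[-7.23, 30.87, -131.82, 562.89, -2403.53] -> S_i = -7.23*(-4.27)^i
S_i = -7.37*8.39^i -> [-7.37, -61.83, -518.79, -4352.65, -36518.7]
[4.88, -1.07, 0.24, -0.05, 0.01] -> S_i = 4.88*(-0.22)^i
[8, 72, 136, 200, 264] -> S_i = 8 + 64*i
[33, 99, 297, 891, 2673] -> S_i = 33*3^i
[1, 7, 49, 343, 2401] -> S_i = 1*7^i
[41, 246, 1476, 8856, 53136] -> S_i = 41*6^i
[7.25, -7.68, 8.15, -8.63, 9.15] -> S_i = 7.25*(-1.06)^i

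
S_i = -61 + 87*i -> [-61, 26, 113, 200, 287]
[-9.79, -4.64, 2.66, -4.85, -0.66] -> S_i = Random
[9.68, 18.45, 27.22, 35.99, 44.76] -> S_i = 9.68 + 8.77*i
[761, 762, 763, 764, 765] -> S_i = 761 + 1*i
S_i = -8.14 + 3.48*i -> [-8.14, -4.66, -1.18, 2.3, 5.78]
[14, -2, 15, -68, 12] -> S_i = Random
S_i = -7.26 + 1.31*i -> [-7.26, -5.95, -4.64, -3.33, -2.02]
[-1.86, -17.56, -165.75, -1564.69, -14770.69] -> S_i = -1.86*9.44^i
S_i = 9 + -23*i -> [9, -14, -37, -60, -83]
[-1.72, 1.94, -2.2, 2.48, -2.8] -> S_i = -1.72*(-1.13)^i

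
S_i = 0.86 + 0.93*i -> [0.86, 1.79, 2.72, 3.65, 4.58]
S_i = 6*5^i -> [6, 30, 150, 750, 3750]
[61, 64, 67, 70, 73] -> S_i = 61 + 3*i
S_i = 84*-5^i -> [84, -420, 2100, -10500, 52500]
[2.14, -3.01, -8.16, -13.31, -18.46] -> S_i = 2.14 + -5.15*i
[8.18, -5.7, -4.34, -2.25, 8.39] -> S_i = Random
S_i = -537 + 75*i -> [-537, -462, -387, -312, -237]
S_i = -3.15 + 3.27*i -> [-3.15, 0.12, 3.39, 6.66, 9.93]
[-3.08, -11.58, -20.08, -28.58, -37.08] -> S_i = -3.08 + -8.50*i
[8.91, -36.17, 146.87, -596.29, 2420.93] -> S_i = 8.91*(-4.06)^i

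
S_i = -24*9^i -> [-24, -216, -1944, -17496, -157464]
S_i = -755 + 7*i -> [-755, -748, -741, -734, -727]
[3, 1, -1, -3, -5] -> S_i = 3 + -2*i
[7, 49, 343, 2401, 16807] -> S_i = 7*7^i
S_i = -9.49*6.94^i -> [-9.49, -65.86, -457.07, -3172.08, -22014.26]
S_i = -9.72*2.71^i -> [-9.72, -26.34, -71.38, -193.45, -524.26]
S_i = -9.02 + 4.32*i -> [-9.02, -4.7, -0.38, 3.94, 8.26]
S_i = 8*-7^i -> [8, -56, 392, -2744, 19208]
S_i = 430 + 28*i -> [430, 458, 486, 514, 542]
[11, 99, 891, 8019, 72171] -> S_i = 11*9^i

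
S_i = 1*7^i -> [1, 7, 49, 343, 2401]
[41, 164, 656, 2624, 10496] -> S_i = 41*4^i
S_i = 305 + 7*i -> [305, 312, 319, 326, 333]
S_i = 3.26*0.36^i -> [3.26, 1.17, 0.42, 0.15, 0.05]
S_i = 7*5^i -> [7, 35, 175, 875, 4375]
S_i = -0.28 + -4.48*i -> [-0.28, -4.76, -9.24, -13.72, -18.2]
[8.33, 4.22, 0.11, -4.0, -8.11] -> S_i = 8.33 + -4.11*i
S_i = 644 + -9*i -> [644, 635, 626, 617, 608]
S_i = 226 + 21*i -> [226, 247, 268, 289, 310]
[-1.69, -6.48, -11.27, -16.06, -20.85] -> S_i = -1.69 + -4.79*i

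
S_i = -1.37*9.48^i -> [-1.37, -12.99, -123.12, -1167.2, -11065.06]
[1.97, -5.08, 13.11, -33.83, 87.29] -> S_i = 1.97*(-2.58)^i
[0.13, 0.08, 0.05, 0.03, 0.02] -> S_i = 0.13*0.61^i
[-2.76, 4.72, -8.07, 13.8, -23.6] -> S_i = -2.76*(-1.71)^i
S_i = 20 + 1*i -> [20, 21, 22, 23, 24]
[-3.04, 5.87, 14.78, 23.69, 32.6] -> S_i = -3.04 + 8.91*i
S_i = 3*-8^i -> [3, -24, 192, -1536, 12288]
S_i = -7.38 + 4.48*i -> [-7.38, -2.9, 1.58, 6.06, 10.54]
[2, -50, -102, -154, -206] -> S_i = 2 + -52*i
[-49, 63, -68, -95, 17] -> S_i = Random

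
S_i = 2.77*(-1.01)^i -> [2.77, -2.8, 2.83, -2.85, 2.88]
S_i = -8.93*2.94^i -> [-8.93, -26.25, -77.19, -226.93, -667.18]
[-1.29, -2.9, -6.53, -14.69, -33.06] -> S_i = -1.29*2.25^i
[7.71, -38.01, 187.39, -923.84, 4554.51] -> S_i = 7.71*(-4.93)^i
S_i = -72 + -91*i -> [-72, -163, -254, -345, -436]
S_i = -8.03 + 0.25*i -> [-8.03, -7.78, -7.53, -7.28, -7.03]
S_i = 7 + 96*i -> [7, 103, 199, 295, 391]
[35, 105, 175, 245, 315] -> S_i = 35 + 70*i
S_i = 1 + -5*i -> [1, -4, -9, -14, -19]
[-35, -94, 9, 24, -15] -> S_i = Random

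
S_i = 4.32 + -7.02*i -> [4.32, -2.7, -9.72, -16.74, -23.76]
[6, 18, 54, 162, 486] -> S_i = 6*3^i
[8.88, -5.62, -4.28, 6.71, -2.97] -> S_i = Random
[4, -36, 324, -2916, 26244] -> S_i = 4*-9^i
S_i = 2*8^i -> [2, 16, 128, 1024, 8192]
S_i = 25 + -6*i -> [25, 19, 13, 7, 1]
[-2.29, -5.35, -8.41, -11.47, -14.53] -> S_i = -2.29 + -3.06*i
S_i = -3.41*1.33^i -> [-3.41, -4.54, -6.03, -8.02, -10.67]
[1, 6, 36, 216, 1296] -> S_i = 1*6^i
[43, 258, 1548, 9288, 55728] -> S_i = 43*6^i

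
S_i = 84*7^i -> [84, 588, 4116, 28812, 201684]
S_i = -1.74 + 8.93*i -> [-1.74, 7.19, 16.12, 25.05, 33.98]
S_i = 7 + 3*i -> [7, 10, 13, 16, 19]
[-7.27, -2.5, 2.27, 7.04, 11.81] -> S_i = -7.27 + 4.77*i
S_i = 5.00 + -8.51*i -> [5.0, -3.51, -12.02, -20.53, -29.04]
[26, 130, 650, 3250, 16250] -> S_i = 26*5^i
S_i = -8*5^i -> [-8, -40, -200, -1000, -5000]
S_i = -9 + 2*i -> [-9, -7, -5, -3, -1]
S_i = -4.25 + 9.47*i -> [-4.25, 5.22, 14.69, 24.16, 33.63]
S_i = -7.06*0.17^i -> [-7.06, -1.2, -0.2, -0.03, -0.01]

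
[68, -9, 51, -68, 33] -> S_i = Random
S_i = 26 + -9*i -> [26, 17, 8, -1, -10]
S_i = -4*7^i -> [-4, -28, -196, -1372, -9604]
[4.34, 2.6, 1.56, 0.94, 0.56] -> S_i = 4.34*0.60^i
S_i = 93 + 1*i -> [93, 94, 95, 96, 97]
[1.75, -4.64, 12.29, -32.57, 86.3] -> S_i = 1.75*(-2.65)^i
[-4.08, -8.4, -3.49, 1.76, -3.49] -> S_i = Random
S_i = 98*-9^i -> [98, -882, 7938, -71442, 642978]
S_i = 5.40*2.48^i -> [5.4, 13.39, 33.21, 82.37, 204.27]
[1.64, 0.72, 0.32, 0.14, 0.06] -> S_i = 1.64*0.44^i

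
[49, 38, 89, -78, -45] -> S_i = Random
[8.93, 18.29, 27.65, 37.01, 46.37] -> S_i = 8.93 + 9.36*i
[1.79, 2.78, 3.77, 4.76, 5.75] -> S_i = 1.79 + 0.99*i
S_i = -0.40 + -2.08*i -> [-0.4, -2.48, -4.56, -6.64, -8.72]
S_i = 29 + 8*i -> [29, 37, 45, 53, 61]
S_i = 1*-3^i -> [1, -3, 9, -27, 81]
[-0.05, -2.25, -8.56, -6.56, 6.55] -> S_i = Random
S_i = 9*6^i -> [9, 54, 324, 1944, 11664]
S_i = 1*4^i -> [1, 4, 16, 64, 256]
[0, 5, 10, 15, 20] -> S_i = 0 + 5*i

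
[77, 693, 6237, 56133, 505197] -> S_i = 77*9^i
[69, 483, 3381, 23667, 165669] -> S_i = 69*7^i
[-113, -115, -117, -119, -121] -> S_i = -113 + -2*i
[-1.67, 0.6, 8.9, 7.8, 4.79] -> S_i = Random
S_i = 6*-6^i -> [6, -36, 216, -1296, 7776]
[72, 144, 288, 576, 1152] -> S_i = 72*2^i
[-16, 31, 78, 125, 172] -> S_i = -16 + 47*i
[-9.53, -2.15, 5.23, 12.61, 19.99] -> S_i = -9.53 + 7.38*i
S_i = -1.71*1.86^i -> [-1.71, -3.18, -5.92, -11.0, -20.47]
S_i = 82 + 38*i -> [82, 120, 158, 196, 234]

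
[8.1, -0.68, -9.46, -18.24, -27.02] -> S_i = 8.10 + -8.78*i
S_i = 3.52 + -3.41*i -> [3.52, 0.11, -3.3, -6.71, -10.12]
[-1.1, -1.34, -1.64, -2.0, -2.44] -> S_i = -1.10*1.22^i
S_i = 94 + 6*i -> [94, 100, 106, 112, 118]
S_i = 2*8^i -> [2, 16, 128, 1024, 8192]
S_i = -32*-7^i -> [-32, 224, -1568, 10976, -76832]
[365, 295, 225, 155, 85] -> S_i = 365 + -70*i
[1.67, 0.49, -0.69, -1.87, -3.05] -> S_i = 1.67 + -1.18*i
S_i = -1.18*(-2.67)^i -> [-1.18, 3.15, -8.41, 22.46, -59.97]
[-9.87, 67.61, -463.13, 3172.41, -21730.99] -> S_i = -9.87*(-6.85)^i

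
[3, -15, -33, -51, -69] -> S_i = 3 + -18*i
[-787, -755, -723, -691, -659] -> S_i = -787 + 32*i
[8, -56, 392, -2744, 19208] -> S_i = 8*-7^i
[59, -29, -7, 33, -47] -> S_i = Random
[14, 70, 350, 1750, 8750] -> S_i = 14*5^i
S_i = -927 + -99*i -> [-927, -1026, -1125, -1224, -1323]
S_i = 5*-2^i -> [5, -10, 20, -40, 80]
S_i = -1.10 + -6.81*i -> [-1.1, -7.91, -14.72, -21.53, -28.34]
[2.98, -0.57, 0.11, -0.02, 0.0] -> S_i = 2.98*(-0.19)^i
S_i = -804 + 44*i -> [-804, -760, -716, -672, -628]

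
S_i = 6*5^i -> [6, 30, 150, 750, 3750]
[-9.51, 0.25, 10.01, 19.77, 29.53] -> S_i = -9.51 + 9.76*i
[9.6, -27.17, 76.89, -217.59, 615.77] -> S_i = 9.60*(-2.83)^i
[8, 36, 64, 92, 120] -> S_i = 8 + 28*i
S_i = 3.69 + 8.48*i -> [3.69, 12.17, 20.65, 29.13, 37.61]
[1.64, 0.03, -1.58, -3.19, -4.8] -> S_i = 1.64 + -1.61*i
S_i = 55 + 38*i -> [55, 93, 131, 169, 207]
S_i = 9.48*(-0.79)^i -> [9.48, -7.49, 5.92, -4.67, 3.69]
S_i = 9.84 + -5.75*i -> [9.84, 4.09, -1.66, -7.41, -13.16]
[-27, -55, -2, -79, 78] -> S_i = Random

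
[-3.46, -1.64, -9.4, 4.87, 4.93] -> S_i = Random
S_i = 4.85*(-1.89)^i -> [4.85, -9.17, 17.32, -32.74, 61.89]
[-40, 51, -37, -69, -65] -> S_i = Random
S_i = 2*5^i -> [2, 10, 50, 250, 1250]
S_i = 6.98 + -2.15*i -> [6.98, 4.83, 2.68, 0.53, -1.62]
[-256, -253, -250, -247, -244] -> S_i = -256 + 3*i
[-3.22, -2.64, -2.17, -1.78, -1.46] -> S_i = -3.22*0.82^i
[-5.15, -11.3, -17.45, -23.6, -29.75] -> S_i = -5.15 + -6.15*i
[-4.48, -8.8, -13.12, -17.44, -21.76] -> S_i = -4.48 + -4.32*i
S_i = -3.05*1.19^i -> [-3.05, -3.63, -4.32, -5.14, -6.12]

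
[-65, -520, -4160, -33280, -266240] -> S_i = -65*8^i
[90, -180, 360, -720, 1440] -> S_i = 90*-2^i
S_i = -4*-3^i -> [-4, 12, -36, 108, -324]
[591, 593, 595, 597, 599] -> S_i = 591 + 2*i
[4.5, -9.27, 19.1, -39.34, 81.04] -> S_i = 4.50*(-2.06)^i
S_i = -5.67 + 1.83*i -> [-5.67, -3.84, -2.01, -0.18, 1.65]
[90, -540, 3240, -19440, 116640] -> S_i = 90*-6^i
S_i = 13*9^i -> [13, 117, 1053, 9477, 85293]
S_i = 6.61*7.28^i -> [6.61, 48.12, 350.32, 2550.33, 18566.37]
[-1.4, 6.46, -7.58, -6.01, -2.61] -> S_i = Random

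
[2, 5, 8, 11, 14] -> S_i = 2 + 3*i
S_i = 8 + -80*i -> [8, -72, -152, -232, -312]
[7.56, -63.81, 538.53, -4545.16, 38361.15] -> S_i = 7.56*(-8.44)^i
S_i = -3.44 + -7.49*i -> [-3.44, -10.93, -18.42, -25.91, -33.4]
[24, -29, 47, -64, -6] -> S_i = Random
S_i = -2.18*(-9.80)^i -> [-2.18, 21.36, -209.37, 2051.8, -20107.63]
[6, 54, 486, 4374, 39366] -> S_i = 6*9^i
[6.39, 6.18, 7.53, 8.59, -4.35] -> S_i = Random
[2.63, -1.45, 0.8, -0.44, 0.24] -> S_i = 2.63*(-0.55)^i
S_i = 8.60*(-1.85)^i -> [8.6, -15.91, 29.43, -54.45, 100.74]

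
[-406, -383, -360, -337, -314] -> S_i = -406 + 23*i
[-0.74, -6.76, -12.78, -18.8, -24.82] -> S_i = -0.74 + -6.02*i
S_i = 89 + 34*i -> [89, 123, 157, 191, 225]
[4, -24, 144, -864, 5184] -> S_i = 4*-6^i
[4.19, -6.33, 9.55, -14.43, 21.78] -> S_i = 4.19*(-1.51)^i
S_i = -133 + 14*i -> [-133, -119, -105, -91, -77]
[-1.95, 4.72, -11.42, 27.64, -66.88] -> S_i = -1.95*(-2.42)^i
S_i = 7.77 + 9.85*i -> [7.77, 17.62, 27.47, 37.32, 47.17]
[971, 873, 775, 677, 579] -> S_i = 971 + -98*i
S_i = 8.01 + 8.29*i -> [8.01, 16.3, 24.59, 32.88, 41.17]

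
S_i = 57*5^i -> [57, 285, 1425, 7125, 35625]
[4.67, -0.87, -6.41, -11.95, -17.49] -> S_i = 4.67 + -5.54*i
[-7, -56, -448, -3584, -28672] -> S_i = -7*8^i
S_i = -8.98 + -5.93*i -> [-8.98, -14.91, -20.84, -26.77, -32.7]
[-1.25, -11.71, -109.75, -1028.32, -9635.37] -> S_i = -1.25*9.37^i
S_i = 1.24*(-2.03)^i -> [1.24, -2.52, 5.11, -10.37, 21.06]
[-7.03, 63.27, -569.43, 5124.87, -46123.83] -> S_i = -7.03*(-9.00)^i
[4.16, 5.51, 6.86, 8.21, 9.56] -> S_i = 4.16 + 1.35*i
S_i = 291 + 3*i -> [291, 294, 297, 300, 303]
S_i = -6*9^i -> [-6, -54, -486, -4374, -39366]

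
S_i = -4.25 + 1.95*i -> [-4.25, -2.3, -0.35, 1.6, 3.55]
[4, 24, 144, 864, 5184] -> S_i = 4*6^i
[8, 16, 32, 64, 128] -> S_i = 8*2^i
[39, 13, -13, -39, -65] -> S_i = 39 + -26*i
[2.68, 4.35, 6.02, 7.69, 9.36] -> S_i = 2.68 + 1.67*i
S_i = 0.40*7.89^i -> [0.4, 3.16, 24.9, 196.47, 1550.13]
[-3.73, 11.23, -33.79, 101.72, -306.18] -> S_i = -3.73*(-3.01)^i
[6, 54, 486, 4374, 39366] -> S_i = 6*9^i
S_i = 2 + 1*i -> [2, 3, 4, 5, 6]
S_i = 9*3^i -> [9, 27, 81, 243, 729]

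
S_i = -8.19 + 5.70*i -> [-8.19, -2.49, 3.21, 8.91, 14.61]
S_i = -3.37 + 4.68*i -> [-3.37, 1.31, 5.99, 10.67, 15.35]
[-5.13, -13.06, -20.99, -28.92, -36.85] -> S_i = -5.13 + -7.93*i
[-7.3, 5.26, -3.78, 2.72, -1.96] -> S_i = -7.30*(-0.72)^i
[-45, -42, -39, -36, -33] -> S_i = -45 + 3*i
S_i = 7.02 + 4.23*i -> [7.02, 11.25, 15.48, 19.71, 23.94]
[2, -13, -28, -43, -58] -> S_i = 2 + -15*i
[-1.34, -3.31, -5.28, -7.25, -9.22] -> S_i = -1.34 + -1.97*i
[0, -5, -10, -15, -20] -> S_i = 0 + -5*i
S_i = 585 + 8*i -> [585, 593, 601, 609, 617]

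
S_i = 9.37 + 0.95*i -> [9.37, 10.32, 11.27, 12.22, 13.17]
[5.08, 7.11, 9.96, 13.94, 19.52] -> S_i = 5.08*1.40^i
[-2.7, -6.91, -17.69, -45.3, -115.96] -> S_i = -2.70*2.56^i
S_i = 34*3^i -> [34, 102, 306, 918, 2754]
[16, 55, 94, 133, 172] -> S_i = 16 + 39*i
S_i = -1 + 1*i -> [-1, 0, 1, 2, 3]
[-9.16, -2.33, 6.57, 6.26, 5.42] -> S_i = Random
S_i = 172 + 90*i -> [172, 262, 352, 442, 532]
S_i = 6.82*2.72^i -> [6.82, 18.55, 50.46, 137.24, 373.3]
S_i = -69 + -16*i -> [-69, -85, -101, -117, -133]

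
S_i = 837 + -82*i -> [837, 755, 673, 591, 509]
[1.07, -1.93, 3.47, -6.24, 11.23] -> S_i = 1.07*(-1.80)^i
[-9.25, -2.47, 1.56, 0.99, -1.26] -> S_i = Random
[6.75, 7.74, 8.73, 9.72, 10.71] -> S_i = 6.75 + 0.99*i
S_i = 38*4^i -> [38, 152, 608, 2432, 9728]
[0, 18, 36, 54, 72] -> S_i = 0 + 18*i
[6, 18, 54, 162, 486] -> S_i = 6*3^i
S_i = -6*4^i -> [-6, -24, -96, -384, -1536]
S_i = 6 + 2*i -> [6, 8, 10, 12, 14]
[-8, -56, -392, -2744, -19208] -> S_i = -8*7^i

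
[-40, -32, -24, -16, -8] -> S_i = -40 + 8*i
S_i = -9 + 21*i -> [-9, 12, 33, 54, 75]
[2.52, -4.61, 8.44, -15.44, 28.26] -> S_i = 2.52*(-1.83)^i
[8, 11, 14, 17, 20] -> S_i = 8 + 3*i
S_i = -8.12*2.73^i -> [-8.12, -22.17, -60.52, -165.21, -451.03]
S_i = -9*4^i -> [-9, -36, -144, -576, -2304]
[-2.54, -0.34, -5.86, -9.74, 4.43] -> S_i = Random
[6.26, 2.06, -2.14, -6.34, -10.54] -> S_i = 6.26 + -4.20*i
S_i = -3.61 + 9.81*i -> [-3.61, 6.2, 16.01, 25.82, 35.63]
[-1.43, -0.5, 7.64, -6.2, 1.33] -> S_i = Random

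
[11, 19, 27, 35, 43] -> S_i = 11 + 8*i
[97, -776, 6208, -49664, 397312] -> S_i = 97*-8^i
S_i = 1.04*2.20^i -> [1.04, 2.29, 5.03, 11.07, 24.36]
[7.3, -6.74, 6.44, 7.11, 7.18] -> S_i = Random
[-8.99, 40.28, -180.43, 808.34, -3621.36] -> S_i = -8.99*(-4.48)^i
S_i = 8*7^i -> [8, 56, 392, 2744, 19208]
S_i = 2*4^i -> [2, 8, 32, 128, 512]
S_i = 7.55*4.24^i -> [7.55, 32.01, 135.73, 575.5, 2440.12]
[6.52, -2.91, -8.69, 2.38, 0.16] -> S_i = Random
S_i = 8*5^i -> [8, 40, 200, 1000, 5000]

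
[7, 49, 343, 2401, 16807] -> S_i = 7*7^i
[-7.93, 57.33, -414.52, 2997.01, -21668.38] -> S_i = -7.93*(-7.23)^i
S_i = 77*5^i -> [77, 385, 1925, 9625, 48125]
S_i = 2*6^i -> [2, 12, 72, 432, 2592]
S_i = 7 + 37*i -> [7, 44, 81, 118, 155]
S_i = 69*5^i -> [69, 345, 1725, 8625, 43125]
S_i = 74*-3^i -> [74, -222, 666, -1998, 5994]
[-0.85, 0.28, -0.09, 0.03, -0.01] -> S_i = -0.85*(-0.33)^i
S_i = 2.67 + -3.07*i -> [2.67, -0.4, -3.47, -6.54, -9.61]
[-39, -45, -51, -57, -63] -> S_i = -39 + -6*i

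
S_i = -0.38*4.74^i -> [-0.38, -1.8, -8.54, -40.47, -191.82]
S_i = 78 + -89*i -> [78, -11, -100, -189, -278]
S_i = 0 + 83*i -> [0, 83, 166, 249, 332]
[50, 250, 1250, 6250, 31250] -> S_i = 50*5^i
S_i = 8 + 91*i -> [8, 99, 190, 281, 372]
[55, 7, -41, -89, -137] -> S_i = 55 + -48*i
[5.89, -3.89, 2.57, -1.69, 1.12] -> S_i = 5.89*(-0.66)^i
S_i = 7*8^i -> [7, 56, 448, 3584, 28672]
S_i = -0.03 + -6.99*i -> [-0.03, -7.02, -14.01, -21.0, -27.99]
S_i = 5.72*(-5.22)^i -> [5.72, -29.86, 155.86, -813.59, 4246.96]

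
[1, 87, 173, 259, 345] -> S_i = 1 + 86*i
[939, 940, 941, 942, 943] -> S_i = 939 + 1*i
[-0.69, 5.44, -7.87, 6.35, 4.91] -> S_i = Random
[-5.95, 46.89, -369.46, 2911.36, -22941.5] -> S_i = -5.95*(-7.88)^i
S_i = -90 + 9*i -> [-90, -81, -72, -63, -54]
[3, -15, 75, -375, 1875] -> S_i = 3*-5^i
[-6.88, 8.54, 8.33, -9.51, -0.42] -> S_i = Random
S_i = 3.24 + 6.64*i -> [3.24, 9.88, 16.52, 23.16, 29.8]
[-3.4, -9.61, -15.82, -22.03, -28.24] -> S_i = -3.40 + -6.21*i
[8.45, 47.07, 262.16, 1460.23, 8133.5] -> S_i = 8.45*5.57^i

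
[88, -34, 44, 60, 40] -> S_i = Random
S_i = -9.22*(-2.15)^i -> [-9.22, 19.82, -42.62, 91.63, -197.01]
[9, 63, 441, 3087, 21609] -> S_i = 9*7^i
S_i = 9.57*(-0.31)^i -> [9.57, -2.97, 0.92, -0.29, 0.09]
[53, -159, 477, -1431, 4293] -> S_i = 53*-3^i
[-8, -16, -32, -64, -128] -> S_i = -8*2^i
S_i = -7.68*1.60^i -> [-7.68, -12.29, -19.66, -31.46, -50.33]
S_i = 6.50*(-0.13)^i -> [6.5, -0.84, 0.11, -0.01, 0.0]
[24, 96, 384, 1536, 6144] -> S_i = 24*4^i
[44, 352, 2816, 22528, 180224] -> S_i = 44*8^i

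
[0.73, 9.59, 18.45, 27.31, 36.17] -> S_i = 0.73 + 8.86*i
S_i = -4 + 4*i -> [-4, 0, 4, 8, 12]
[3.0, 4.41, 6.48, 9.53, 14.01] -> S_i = 3.00*1.47^i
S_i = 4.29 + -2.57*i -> [4.29, 1.72, -0.85, -3.42, -5.99]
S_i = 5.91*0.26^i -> [5.91, 1.54, 0.4, 0.1, 0.03]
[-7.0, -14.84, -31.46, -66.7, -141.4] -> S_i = -7.00*2.12^i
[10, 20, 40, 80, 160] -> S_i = 10*2^i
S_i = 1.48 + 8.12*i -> [1.48, 9.6, 17.72, 25.84, 33.96]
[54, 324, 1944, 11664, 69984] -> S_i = 54*6^i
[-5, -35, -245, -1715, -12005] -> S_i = -5*7^i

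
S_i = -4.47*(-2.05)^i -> [-4.47, 9.16, -18.79, 38.51, -78.94]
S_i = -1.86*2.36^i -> [-1.86, -4.39, -10.36, -24.45, -57.7]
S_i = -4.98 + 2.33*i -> [-4.98, -2.65, -0.32, 2.01, 4.34]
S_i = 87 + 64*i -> [87, 151, 215, 279, 343]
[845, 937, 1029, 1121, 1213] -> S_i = 845 + 92*i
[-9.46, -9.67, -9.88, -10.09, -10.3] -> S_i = -9.46 + -0.21*i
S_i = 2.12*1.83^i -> [2.12, 3.88, 7.1, 12.99, 23.78]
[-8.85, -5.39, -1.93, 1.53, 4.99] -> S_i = -8.85 + 3.46*i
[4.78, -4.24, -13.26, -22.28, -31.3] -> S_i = 4.78 + -9.02*i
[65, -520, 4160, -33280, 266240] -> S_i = 65*-8^i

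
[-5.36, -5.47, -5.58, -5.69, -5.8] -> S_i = -5.36*1.02^i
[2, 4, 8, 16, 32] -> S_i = 2*2^i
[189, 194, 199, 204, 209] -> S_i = 189 + 5*i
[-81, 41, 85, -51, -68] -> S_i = Random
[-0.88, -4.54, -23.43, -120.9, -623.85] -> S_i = -0.88*5.16^i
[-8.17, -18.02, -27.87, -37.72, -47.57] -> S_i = -8.17 + -9.85*i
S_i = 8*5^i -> [8, 40, 200, 1000, 5000]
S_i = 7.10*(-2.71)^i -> [7.1, -19.24, 52.14, -141.31, 382.94]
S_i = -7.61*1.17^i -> [-7.61, -8.9, -10.42, -12.19, -14.26]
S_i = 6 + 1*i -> [6, 7, 8, 9, 10]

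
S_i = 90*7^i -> [90, 630, 4410, 30870, 216090]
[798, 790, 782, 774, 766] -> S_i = 798 + -8*i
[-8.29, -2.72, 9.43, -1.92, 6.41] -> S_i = Random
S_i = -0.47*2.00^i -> [-0.47, -0.94, -1.88, -3.76, -7.52]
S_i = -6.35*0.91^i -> [-6.35, -5.78, -5.26, -4.79, -4.35]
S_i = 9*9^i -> [9, 81, 729, 6561, 59049]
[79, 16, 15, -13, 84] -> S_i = Random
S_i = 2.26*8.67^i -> [2.26, 19.59, 169.88, 1472.87, 12769.82]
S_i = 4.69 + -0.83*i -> [4.69, 3.86, 3.03, 2.2, 1.37]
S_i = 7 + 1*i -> [7, 8, 9, 10, 11]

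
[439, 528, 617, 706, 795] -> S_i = 439 + 89*i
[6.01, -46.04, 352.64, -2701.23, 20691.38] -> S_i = 6.01*(-7.66)^i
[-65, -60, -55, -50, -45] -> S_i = -65 + 5*i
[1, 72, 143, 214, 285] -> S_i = 1 + 71*i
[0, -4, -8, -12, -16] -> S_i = 0 + -4*i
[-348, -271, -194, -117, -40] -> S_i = -348 + 77*i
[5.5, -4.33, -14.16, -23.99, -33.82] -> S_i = 5.50 + -9.83*i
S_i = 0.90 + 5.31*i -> [0.9, 6.21, 11.52, 16.83, 22.14]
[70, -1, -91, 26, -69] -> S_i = Random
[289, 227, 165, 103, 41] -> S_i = 289 + -62*i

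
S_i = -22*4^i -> [-22, -88, -352, -1408, -5632]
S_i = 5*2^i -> [5, 10, 20, 40, 80]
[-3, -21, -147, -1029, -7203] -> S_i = -3*7^i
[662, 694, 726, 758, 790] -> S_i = 662 + 32*i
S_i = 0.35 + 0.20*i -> [0.35, 0.55, 0.75, 0.95, 1.15]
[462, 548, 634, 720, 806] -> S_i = 462 + 86*i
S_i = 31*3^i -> [31, 93, 279, 837, 2511]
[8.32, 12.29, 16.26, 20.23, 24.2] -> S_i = 8.32 + 3.97*i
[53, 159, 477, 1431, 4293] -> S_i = 53*3^i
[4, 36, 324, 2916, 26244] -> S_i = 4*9^i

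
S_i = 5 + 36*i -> [5, 41, 77, 113, 149]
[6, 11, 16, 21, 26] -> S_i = 6 + 5*i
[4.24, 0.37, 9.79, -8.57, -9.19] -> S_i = Random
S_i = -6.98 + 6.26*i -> [-6.98, -0.72, 5.54, 11.8, 18.06]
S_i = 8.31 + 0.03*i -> [8.31, 8.34, 8.37, 8.4, 8.43]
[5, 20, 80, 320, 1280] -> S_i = 5*4^i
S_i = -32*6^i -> [-32, -192, -1152, -6912, -41472]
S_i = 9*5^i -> [9, 45, 225, 1125, 5625]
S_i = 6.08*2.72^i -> [6.08, 16.54, 44.98, 122.35, 332.8]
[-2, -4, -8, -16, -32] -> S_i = -2*2^i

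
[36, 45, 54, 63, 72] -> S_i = 36 + 9*i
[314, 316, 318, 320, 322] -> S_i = 314 + 2*i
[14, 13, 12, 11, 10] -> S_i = 14 + -1*i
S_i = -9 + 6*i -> [-9, -3, 3, 9, 15]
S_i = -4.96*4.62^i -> [-4.96, -22.92, -105.87, -489.11, -2259.69]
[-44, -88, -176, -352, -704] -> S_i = -44*2^i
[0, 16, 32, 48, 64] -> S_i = 0 + 16*i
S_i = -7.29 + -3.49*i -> [-7.29, -10.78, -14.27, -17.76, -21.25]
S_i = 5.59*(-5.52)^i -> [5.59, -30.86, 170.33, -940.22, 5190.01]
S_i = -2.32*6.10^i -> [-2.32, -14.15, -86.33, -526.6, -3212.24]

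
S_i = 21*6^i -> [21, 126, 756, 4536, 27216]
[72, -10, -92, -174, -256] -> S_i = 72 + -82*i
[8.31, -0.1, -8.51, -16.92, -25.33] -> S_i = 8.31 + -8.41*i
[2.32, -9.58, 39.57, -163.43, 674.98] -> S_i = 2.32*(-4.13)^i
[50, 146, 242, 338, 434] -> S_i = 50 + 96*i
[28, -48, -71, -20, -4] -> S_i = Random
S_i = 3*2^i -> [3, 6, 12, 24, 48]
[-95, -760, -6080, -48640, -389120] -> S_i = -95*8^i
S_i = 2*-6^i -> [2, -12, 72, -432, 2592]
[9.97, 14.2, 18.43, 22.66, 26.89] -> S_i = 9.97 + 4.23*i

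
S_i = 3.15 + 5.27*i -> [3.15, 8.42, 13.69, 18.96, 24.23]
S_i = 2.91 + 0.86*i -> [2.91, 3.77, 4.63, 5.49, 6.35]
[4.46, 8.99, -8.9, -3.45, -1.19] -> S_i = Random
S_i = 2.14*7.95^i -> [2.14, 17.01, 135.25, 1075.26, 8548.35]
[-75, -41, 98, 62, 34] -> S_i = Random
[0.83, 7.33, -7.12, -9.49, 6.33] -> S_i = Random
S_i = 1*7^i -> [1, 7, 49, 343, 2401]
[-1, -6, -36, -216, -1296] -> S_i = -1*6^i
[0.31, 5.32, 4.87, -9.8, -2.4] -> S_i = Random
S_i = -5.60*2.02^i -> [-5.6, -11.31, -22.85, -46.16, -93.24]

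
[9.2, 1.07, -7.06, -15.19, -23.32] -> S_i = 9.20 + -8.13*i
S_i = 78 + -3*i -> [78, 75, 72, 69, 66]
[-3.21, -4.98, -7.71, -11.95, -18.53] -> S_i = -3.21*1.55^i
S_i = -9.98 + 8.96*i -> [-9.98, -1.02, 7.94, 16.9, 25.86]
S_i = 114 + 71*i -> [114, 185, 256, 327, 398]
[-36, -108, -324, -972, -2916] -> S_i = -36*3^i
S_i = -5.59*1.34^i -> [-5.59, -7.49, -10.04, -13.45, -18.02]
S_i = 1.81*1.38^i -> [1.81, 2.5, 3.45, 4.76, 6.56]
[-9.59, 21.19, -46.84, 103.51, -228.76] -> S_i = -9.59*(-2.21)^i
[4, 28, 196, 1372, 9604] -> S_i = 4*7^i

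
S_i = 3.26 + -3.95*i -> [3.26, -0.69, -4.64, -8.59, -12.54]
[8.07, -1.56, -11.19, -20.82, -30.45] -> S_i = 8.07 + -9.63*i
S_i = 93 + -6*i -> [93, 87, 81, 75, 69]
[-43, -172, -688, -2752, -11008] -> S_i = -43*4^i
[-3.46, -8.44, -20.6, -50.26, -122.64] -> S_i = -3.46*2.44^i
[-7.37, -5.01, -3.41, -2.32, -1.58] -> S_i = -7.37*0.68^i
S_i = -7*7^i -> [-7, -49, -343, -2401, -16807]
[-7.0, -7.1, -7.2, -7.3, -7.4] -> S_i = -7.00 + -0.10*i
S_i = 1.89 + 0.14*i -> [1.89, 2.03, 2.17, 2.31, 2.45]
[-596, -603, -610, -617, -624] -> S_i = -596 + -7*i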